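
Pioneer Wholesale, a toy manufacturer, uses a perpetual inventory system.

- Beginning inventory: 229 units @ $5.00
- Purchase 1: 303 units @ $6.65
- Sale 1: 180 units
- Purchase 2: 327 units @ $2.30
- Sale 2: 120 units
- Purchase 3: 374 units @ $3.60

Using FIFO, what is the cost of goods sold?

COGS = $1,617.15

Sale 1 (180) [FIFO — oldest first]: 180 @ $5.00 = $900.00
Sale 2 (120) [FIFO — oldest first]: 49 @ $5.00 + 71 @ $6.65 = $717.15
Total COGS = $900.00 + $717.15 = $1,617.15
Ending inventory: 232 @ $6.65 + 327 @ $2.30 + 374 @ $3.60 = $3,641.30
Check: goods available $5,258.45 = COGS $1,617.15 + ending $3,641.30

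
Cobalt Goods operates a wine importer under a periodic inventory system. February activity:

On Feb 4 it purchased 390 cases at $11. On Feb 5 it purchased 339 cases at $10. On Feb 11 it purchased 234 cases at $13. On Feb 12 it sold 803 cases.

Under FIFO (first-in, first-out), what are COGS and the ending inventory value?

Feb 12, 803 sold [FIFO — oldest first]: 390 @ $11 + 339 @ $10 + 74 @ $13 = $8,642
Ending inventory: 160 @ $13 = $2,080
Check: goods available $10,722 = COGS $8,642 + ending $2,080

COGS = $8,642; ending inventory = $2,080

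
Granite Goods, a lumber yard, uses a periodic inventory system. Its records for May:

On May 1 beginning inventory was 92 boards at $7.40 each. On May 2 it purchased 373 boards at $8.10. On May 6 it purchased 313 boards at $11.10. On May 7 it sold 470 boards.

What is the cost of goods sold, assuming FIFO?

May 7, 470 sold [FIFO — oldest first]: 92 @ $7.40 + 373 @ $8.10 + 5 @ $11.10 = $3,757.60
Ending inventory: 308 @ $11.10 = $3,418.80
Check: goods available $7,176.40 = COGS $3,757.60 + ending $3,418.80

COGS = $3,757.60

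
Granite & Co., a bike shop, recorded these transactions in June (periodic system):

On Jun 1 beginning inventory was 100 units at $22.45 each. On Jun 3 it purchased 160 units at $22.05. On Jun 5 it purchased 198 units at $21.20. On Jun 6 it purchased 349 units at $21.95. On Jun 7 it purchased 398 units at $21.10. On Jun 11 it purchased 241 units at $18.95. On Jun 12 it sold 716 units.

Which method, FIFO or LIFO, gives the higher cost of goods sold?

FIFO

FIFO COGS: 100 @ $22.45 + 160 @ $22.05 + 198 @ $21.20 + 258 @ $21.95 = $15,633.70
LIFO COGS: 241 @ $18.95 + 398 @ $21.10 + 77 @ $21.95 = $14,654.90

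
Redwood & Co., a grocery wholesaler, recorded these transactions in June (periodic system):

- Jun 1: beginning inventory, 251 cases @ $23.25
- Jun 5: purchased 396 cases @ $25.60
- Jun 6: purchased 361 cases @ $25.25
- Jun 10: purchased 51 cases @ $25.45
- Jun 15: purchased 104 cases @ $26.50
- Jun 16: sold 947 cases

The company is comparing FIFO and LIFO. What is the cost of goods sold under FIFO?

COGS = $23,548.35

FIFO COGS: 251 @ $23.25 + 396 @ $25.60 + 300 @ $25.25 = $23,548.35
LIFO COGS: 104 @ $26.50 + 51 @ $25.45 + 361 @ $25.25 + 396 @ $25.60 + 35 @ $23.25 = $24,120.55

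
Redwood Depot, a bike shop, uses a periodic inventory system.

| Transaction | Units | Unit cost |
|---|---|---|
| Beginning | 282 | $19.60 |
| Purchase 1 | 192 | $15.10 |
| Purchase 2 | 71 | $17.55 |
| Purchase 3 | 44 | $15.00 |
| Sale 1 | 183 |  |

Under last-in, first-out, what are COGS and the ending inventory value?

COGS = $2,932.85; ending inventory = $7,399.60

Sale 1 (183) [LIFO — newest first]: 44 @ $15.00 + 71 @ $17.55 + 68 @ $15.10 = $2,932.85
Ending inventory: 282 @ $19.60 + 124 @ $15.10 = $7,399.60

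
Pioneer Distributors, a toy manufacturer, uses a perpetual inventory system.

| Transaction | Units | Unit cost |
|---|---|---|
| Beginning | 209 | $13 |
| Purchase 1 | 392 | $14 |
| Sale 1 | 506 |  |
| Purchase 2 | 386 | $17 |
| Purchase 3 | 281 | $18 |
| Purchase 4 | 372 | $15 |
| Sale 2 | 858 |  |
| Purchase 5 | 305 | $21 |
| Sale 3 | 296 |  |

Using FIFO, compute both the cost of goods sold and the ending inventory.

Sale 1 (506) [FIFO — oldest first]: 209 @ $13 + 297 @ $14 = $6,875
Sale 2 (858) [FIFO — oldest first]: 95 @ $14 + 386 @ $17 + 281 @ $18 + 96 @ $15 = $14,390
Sale 3 (296) [FIFO — oldest first]: 276 @ $15 + 20 @ $21 = $4,560
Total COGS = $6,875 + $14,390 + $4,560 = $25,825
Ending inventory: 285 @ $21 = $5,985
Check: goods available $31,810 = COGS $25,825 + ending $5,985

COGS = $25,825; ending inventory = $5,985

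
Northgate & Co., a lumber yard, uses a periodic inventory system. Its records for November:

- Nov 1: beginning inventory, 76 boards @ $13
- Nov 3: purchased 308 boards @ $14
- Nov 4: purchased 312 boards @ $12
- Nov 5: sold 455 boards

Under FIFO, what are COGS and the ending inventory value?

COGS = $6,152; ending inventory = $2,892

Nov 5, 455 sold [FIFO — oldest first]: 76 @ $13 + 308 @ $14 + 71 @ $12 = $6,152
Ending inventory: 241 @ $12 = $2,892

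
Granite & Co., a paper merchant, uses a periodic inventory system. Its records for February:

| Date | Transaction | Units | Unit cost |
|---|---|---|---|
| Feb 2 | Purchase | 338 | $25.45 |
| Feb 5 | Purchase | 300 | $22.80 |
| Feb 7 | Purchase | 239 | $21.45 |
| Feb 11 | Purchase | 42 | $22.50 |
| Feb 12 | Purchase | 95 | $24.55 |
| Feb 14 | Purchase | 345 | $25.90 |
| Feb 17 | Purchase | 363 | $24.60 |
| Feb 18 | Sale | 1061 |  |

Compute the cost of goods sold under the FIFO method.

COGS = $25,063.20

Feb 18, 1061 sold [FIFO — oldest first]: 338 @ $25.45 + 300 @ $22.80 + 239 @ $21.45 + 42 @ $22.50 + 95 @ $24.55 + 47 @ $25.90 = $25,063.20
Ending inventory: 298 @ $25.90 + 363 @ $24.60 = $16,648.00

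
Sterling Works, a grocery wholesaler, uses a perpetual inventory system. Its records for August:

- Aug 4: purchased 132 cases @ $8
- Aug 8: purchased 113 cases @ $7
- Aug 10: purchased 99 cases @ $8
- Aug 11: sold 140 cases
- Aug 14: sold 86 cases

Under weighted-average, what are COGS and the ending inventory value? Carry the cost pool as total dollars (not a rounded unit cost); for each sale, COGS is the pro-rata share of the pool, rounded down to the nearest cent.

After Aug 4: 132 on hand, pool $1,056.00 (≈ $8.0000 each)
After Aug 8: 245 on hand, pool $1,847.00 (≈ $7.5388 each)
After Aug 10: 344 on hand, pool $2,639.00 (≈ $7.6715 each)
Aug 11, sell 140: 140/344 × $2,639.00 → $1,074.01
Aug 14, sell 86: 86/204 × $1,564.99 → $659.75
Total COGS = $1,074.01 + $659.75 = $1,733.76
Ending inventory (cost pool remaining) = $905.24
Check: goods available $2,639.00 = COGS $1,733.76 + ending $905.24

COGS = $1,733.76; ending inventory = $905.24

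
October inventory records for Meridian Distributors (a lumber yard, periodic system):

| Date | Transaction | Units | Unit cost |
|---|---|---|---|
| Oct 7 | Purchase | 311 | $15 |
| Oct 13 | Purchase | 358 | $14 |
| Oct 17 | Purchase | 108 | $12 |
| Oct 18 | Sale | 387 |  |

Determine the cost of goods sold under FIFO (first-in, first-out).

COGS = $5,729

Oct 18, 387 sold [FIFO — oldest first]: 311 @ $15 + 76 @ $14 = $5,729
Ending inventory: 282 @ $14 + 108 @ $12 = $5,244
Check: goods available $10,973 = COGS $5,729 + ending $5,244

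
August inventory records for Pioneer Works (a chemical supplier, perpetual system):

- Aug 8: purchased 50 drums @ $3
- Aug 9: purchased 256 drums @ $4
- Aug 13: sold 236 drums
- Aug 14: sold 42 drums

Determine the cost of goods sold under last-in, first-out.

Aug 13, 236 sold [LIFO — newest first]: 236 @ $4 = $944
Aug 14, 42 sold [LIFO — newest first]: 20 @ $4 + 22 @ $3 = $146
Total COGS = $944 + $146 = $1,090
Ending inventory: 28 @ $3 = $84
Check: goods available $1,174 = COGS $1,090 + ending $84

COGS = $1,090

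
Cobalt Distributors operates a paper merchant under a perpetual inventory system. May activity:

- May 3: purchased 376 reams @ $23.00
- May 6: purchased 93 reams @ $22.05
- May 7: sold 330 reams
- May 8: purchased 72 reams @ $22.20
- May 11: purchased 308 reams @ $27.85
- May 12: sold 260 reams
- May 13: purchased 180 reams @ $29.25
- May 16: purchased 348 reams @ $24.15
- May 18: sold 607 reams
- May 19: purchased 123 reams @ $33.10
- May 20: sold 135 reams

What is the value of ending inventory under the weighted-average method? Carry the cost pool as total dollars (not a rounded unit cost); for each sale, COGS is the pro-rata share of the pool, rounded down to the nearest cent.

After May 3: 376 on hand, pool $8,648.00 (≈ $23.0000 each)
After May 6: 469 on hand, pool $10,698.65 (≈ $22.8116 each)
May 7, sell 330: 330/469 × $10,698.65 → $7,527.83
After May 8: 211 on hand, pool $4,769.22 (≈ $22.6029 each)
After May 11: 519 on hand, pool $13,347.02 (≈ $25.7168 each)
May 12, sell 260: 260/519 × $13,347.02 → $6,686.36
After May 13: 439 on hand, pool $11,925.66 (≈ $27.1655 each)
After May 16: 787 on hand, pool $20,329.86 (≈ $25.8321 each)
May 18, sell 607: 607/787 × $20,329.86 → $15,680.08
After May 19: 303 on hand, pool $8,721.08 (≈ $28.7824 each)
May 20, sell 135: 135/303 × $8,721.08 → $3,885.62
Total COGS = $7,527.83 + $6,686.36 + $15,680.08 + $3,885.62 = $33,779.89
Ending inventory (cost pool remaining) = $4,835.46
Check: goods available $38,615.35 = COGS $33,779.89 + ending $4,835.46

Ending inventory = $4,835.46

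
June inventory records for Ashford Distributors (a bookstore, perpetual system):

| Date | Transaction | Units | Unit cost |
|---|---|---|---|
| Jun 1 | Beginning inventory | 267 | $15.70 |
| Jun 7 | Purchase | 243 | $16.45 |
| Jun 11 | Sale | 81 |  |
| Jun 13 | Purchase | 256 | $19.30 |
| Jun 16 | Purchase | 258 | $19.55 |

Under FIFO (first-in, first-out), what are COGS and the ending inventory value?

COGS = $1,271.70; ending inventory = $16,902.25

Jun 11, 81 sold [FIFO — oldest first]: 81 @ $15.70 = $1,271.70
Ending inventory: 186 @ $15.70 + 243 @ $16.45 + 256 @ $19.30 + 258 @ $19.55 = $16,902.25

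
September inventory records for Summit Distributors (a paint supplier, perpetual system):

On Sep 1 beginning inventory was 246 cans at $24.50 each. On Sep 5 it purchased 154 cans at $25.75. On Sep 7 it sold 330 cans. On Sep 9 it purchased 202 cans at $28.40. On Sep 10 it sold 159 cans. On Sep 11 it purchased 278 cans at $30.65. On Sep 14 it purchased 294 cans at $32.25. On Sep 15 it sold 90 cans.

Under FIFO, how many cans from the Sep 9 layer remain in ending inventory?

Sep 7, 330 sold [FIFO — oldest first]: 246 @ $24.50 + 84 @ $25.75 = $8,190.00
Sep 10, 159 sold [FIFO — oldest first]: 70 @ $25.75 + 89 @ $28.40 = $4,330.10
Sep 15, 90 sold [FIFO — oldest first]: 90 @ $28.40 = $2,556.00
Total COGS = $8,190.00 + $4,330.10 + $2,556.00 = $15,076.10
Ending inventory: 23 @ $28.40 + 278 @ $30.65 + 294 @ $32.25 = $18,655.40

23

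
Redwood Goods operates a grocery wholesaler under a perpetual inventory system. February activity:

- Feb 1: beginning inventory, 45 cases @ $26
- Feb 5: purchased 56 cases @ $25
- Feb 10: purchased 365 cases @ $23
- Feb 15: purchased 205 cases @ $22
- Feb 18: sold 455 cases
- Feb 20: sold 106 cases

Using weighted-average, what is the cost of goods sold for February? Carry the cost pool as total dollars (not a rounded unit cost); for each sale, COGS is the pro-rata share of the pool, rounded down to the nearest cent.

COGS = $12,938.10

After Feb 1: 45 on hand, pool $1,170.00 (≈ $26.0000 each)
After Feb 5: 101 on hand, pool $2,570.00 (≈ $25.4455 each)
After Feb 10: 466 on hand, pool $10,965.00 (≈ $23.5300 each)
After Feb 15: 671 on hand, pool $15,475.00 (≈ $23.0626 each)
Feb 18, sell 455: 455/671 × $15,475.00 → $10,493.47
Feb 20, sell 106: 106/216 × $4,981.53 → $2,444.63
Total COGS = $10,493.47 + $2,444.63 = $12,938.10
Ending inventory (cost pool remaining) = $2,536.90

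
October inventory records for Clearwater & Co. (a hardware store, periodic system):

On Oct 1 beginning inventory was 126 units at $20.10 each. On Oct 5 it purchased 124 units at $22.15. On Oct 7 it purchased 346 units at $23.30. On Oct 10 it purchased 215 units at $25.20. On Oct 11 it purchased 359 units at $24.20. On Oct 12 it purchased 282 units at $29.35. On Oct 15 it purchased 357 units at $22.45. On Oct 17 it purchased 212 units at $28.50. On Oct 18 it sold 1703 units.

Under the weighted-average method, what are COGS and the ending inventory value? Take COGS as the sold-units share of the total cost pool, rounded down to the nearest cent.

Oct 18, sell 1703: 1703/2021 × $49,780.15 → $41,947.35
Ending inventory (cost pool remaining) = $7,832.80
Check: goods available $49,780.15 = COGS $41,947.35 + ending $7,832.80

COGS = $41,947.35; ending inventory = $7,832.80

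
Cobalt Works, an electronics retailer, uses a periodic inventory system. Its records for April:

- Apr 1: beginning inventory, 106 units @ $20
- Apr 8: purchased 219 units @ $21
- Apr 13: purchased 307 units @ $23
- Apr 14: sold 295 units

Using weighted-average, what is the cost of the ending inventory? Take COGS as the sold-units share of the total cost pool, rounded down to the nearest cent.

Apr 14, sell 295: 295/632 × $13,780.00 → $6,432.12
Ending inventory (cost pool remaining) = $7,347.88

Ending inventory = $7,347.88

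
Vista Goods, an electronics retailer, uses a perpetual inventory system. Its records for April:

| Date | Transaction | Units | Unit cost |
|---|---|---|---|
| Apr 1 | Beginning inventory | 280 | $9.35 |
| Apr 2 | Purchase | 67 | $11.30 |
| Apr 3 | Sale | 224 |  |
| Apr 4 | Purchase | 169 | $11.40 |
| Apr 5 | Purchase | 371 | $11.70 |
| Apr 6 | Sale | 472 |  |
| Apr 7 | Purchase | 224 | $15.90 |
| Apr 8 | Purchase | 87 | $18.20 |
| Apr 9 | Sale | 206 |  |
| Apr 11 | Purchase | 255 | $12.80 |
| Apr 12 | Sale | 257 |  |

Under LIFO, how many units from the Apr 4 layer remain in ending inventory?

Apr 3, 224 sold [LIFO — newest first]: 67 @ $11.30 + 157 @ $9.35 = $2,225.05
Apr 6, 472 sold [LIFO — newest first]: 371 @ $11.70 + 101 @ $11.40 = $5,492.10
Apr 9, 206 sold [LIFO — newest first]: 87 @ $18.20 + 119 @ $15.90 = $3,475.50
Apr 12, 257 sold [LIFO — newest first]: 255 @ $12.80 + 2 @ $15.90 = $3,295.80
Total COGS = $2,225.05 + $5,492.10 + $3,475.50 + $3,295.80 = $14,488.45
Ending inventory: 123 @ $9.35 + 68 @ $11.40 + 103 @ $15.90 = $3,562.95

68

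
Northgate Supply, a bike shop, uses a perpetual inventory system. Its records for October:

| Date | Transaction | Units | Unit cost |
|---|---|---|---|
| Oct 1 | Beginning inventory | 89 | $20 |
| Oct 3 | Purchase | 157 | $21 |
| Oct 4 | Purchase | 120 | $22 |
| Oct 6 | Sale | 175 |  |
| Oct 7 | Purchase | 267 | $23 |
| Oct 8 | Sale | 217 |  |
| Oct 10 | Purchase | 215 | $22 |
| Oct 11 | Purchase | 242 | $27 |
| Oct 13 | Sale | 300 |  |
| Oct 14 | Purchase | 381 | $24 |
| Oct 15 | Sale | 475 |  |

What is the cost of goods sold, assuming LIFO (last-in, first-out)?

Oct 6, 175 sold [LIFO — newest first]: 120 @ $22 + 55 @ $21 = $3,795
Oct 8, 217 sold [LIFO — newest first]: 217 @ $23 = $4,991
Oct 13, 300 sold [LIFO — newest first]: 242 @ $27 + 58 @ $22 = $7,810
Oct 15, 475 sold [LIFO — newest first]: 381 @ $24 + 94 @ $22 = $11,212
Total COGS = $3,795 + $4,991 + $7,810 + $11,212 = $27,808
Ending inventory: 89 @ $20 + 102 @ $21 + 50 @ $23 + 63 @ $22 = $6,458
Check: goods available $34,266 = COGS $27,808 + ending $6,458

COGS = $27,808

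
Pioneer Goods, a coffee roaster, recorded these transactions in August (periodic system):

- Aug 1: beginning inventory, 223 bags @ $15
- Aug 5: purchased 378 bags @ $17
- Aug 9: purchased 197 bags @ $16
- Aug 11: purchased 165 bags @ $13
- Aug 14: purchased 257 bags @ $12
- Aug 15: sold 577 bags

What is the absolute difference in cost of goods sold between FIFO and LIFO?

$1,654

FIFO COGS: 223 @ $15 + 354 @ $17 = $9,363
LIFO COGS: 257 @ $12 + 165 @ $13 + 155 @ $16 = $7,709
Difference = |$9,363 − $7,709| = $1,654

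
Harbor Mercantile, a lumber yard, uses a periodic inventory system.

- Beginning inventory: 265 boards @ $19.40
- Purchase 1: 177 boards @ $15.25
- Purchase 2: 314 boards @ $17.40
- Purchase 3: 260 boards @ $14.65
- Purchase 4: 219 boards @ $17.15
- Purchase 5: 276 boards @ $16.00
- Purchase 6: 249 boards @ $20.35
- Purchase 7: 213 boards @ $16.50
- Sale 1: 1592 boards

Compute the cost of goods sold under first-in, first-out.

Sale 1 (1592) [FIFO — oldest first]: 265 @ $19.40 + 177 @ $15.25 + 314 @ $17.40 + 260 @ $14.65 + 219 @ $17.15 + 276 @ $16.00 + 81 @ $20.35 = $26,933.05
Ending inventory: 168 @ $20.35 + 213 @ $16.50 = $6,933.30

COGS = $26,933.05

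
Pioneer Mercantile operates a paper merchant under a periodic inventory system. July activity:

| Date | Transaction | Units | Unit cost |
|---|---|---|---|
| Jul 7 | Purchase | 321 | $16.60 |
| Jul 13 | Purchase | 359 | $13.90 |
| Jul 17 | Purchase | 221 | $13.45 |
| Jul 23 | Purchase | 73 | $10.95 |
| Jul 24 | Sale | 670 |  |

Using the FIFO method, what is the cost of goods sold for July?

Jul 24, 670 sold [FIFO — oldest first]: 321 @ $16.60 + 349 @ $13.90 = $10,179.70
Ending inventory: 10 @ $13.90 + 221 @ $13.45 + 73 @ $10.95 = $3,910.80
Check: goods available $14,090.50 = COGS $10,179.70 + ending $3,910.80

COGS = $10,179.70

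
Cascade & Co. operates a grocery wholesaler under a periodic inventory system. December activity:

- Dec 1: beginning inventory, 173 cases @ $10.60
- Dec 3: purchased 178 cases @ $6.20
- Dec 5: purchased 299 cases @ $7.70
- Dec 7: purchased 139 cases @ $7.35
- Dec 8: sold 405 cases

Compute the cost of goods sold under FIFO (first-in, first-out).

COGS = $3,353.20

Dec 8, 405 sold [FIFO — oldest first]: 173 @ $10.60 + 178 @ $6.20 + 54 @ $7.70 = $3,353.20
Ending inventory: 245 @ $7.70 + 139 @ $7.35 = $2,908.15
Check: goods available $6,261.35 = COGS $3,353.20 + ending $2,908.15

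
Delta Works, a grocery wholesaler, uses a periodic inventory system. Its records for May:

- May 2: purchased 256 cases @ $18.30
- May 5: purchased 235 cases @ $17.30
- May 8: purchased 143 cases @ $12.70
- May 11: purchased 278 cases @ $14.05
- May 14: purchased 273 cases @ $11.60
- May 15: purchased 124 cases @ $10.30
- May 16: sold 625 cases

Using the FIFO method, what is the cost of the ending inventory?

Ending inventory = $8,464.20

May 16, 625 sold [FIFO — oldest first]: 256 @ $18.30 + 235 @ $17.30 + 134 @ $12.70 = $10,452.10
Ending inventory: 9 @ $12.70 + 278 @ $14.05 + 273 @ $11.60 + 124 @ $10.30 = $8,464.20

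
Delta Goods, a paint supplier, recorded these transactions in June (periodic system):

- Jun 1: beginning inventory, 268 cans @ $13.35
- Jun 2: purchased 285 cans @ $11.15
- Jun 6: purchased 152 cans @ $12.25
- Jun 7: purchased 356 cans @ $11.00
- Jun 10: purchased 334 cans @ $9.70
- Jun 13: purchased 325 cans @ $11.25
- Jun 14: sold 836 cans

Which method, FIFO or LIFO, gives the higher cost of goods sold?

FIFO

FIFO COGS: 268 @ $13.35 + 285 @ $11.15 + 152 @ $12.25 + 131 @ $11.00 = $10,058.55
LIFO COGS: 325 @ $11.25 + 334 @ $9.70 + 177 @ $11.00 = $8,843.05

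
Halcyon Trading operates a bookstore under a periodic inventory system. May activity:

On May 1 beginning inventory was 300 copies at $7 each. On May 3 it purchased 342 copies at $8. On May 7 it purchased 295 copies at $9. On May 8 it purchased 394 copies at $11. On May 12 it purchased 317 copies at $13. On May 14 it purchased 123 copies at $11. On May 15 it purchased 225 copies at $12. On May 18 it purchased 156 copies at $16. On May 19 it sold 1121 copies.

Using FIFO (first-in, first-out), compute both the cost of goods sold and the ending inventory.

May 19, 1121 sold [FIFO — oldest first]: 300 @ $7 + 342 @ $8 + 295 @ $9 + 184 @ $11 = $9,515
Ending inventory: 210 @ $11 + 317 @ $13 + 123 @ $11 + 225 @ $12 + 156 @ $16 = $12,980
Check: goods available $22,495 = COGS $9,515 + ending $12,980

COGS = $9,515; ending inventory = $12,980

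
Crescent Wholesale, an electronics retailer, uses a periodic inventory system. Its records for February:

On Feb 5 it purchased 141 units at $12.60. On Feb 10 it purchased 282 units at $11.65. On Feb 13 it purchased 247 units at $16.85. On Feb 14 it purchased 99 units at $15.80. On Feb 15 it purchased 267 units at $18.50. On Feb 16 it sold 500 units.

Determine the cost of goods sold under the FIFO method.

Feb 16, 500 sold [FIFO — oldest first]: 141 @ $12.60 + 282 @ $11.65 + 77 @ $16.85 = $6,359.35
Ending inventory: 170 @ $16.85 + 99 @ $15.80 + 267 @ $18.50 = $9,368.20

COGS = $6,359.35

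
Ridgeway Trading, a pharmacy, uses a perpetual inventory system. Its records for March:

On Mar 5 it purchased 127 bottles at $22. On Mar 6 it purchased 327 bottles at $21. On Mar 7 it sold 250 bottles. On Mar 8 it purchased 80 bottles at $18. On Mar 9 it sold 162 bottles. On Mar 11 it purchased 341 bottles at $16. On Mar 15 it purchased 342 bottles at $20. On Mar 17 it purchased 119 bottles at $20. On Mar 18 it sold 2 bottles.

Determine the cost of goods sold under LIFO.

Mar 7, 250 sold [LIFO — newest first]: 250 @ $21 = $5,250
Mar 9, 162 sold [LIFO — newest first]: 80 @ $18 + 77 @ $21 + 5 @ $22 = $3,167
Mar 18, 2 sold [LIFO — newest first]: 2 @ $20 = $40
Total COGS = $5,250 + $3,167 + $40 = $8,457
Ending inventory: 122 @ $22 + 341 @ $16 + 342 @ $20 + 117 @ $20 = $17,320
Check: goods available $25,777 = COGS $8,457 + ending $17,320

COGS = $8,457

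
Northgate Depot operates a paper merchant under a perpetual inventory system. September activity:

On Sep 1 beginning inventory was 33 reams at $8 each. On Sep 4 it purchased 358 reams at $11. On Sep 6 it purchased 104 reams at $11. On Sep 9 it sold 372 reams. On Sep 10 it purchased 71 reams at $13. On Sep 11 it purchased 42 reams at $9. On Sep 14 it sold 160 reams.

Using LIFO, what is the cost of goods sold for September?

COGS = $5,910

Sep 9, 372 sold [LIFO — newest first]: 104 @ $11 + 268 @ $11 = $4,092
Sep 14, 160 sold [LIFO — newest first]: 42 @ $9 + 71 @ $13 + 47 @ $11 = $1,818
Total COGS = $4,092 + $1,818 = $5,910
Ending inventory: 33 @ $8 + 43 @ $11 = $737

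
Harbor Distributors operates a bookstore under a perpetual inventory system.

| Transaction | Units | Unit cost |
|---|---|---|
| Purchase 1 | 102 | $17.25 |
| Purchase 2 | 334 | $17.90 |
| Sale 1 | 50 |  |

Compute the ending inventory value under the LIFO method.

Sale 1 (50) [LIFO — newest first]: 50 @ $17.90 = $895.00
Ending inventory: 102 @ $17.25 + 284 @ $17.90 = $6,843.10
Check: goods available $7,738.10 = COGS $895.00 + ending $6,843.10

Ending inventory = $6,843.10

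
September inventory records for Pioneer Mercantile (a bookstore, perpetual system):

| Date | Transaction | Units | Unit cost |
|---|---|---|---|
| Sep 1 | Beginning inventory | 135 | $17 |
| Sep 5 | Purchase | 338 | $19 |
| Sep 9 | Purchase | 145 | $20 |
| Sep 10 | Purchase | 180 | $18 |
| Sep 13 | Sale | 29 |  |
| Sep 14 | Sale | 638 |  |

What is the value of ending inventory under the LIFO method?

Ending inventory = $2,227

Sep 13, 29 sold [LIFO — newest first]: 29 @ $18 = $522
Sep 14, 638 sold [LIFO — newest first]: 151 @ $18 + 145 @ $20 + 338 @ $19 + 4 @ $17 = $12,108
Total COGS = $522 + $12,108 = $12,630
Ending inventory: 131 @ $17 = $2,227
Check: goods available $14,857 = COGS $12,630 + ending $2,227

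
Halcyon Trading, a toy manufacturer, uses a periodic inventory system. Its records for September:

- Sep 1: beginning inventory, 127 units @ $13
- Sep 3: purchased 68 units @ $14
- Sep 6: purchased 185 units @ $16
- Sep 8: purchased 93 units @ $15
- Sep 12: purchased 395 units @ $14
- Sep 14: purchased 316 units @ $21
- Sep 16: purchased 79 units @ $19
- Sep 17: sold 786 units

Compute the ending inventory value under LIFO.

Ending inventory = $7,014

Sep 17, 786 sold [LIFO — newest first]: 79 @ $19 + 316 @ $21 + 391 @ $14 = $13,611
Ending inventory: 127 @ $13 + 68 @ $14 + 185 @ $16 + 93 @ $15 + 4 @ $14 = $7,014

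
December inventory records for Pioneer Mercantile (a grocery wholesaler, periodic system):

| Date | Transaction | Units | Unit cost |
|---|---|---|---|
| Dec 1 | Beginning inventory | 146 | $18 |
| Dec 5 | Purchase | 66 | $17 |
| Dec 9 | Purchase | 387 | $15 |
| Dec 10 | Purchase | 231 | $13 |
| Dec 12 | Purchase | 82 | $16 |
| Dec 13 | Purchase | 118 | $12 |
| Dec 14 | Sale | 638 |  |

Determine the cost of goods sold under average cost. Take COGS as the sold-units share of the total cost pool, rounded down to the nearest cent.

Dec 14, sell 638: 638/1030 × $15,286.00 → $9,468.41
Ending inventory (cost pool remaining) = $5,817.59

COGS = $9,468.41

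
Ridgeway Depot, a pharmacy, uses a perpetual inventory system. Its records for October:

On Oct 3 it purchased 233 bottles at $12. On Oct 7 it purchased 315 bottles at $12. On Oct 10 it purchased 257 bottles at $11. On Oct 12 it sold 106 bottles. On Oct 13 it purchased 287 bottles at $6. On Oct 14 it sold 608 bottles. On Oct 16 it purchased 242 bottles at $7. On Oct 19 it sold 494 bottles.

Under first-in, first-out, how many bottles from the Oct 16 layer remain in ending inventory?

126

Oct 12, 106 sold [FIFO — oldest first]: 106 @ $12 = $1,272
Oct 14, 608 sold [FIFO — oldest first]: 127 @ $12 + 315 @ $12 + 166 @ $11 = $7,130
Oct 19, 494 sold [FIFO — oldest first]: 91 @ $11 + 287 @ $6 + 116 @ $7 = $3,535
Total COGS = $1,272 + $7,130 + $3,535 = $11,937
Ending inventory: 126 @ $7 = $882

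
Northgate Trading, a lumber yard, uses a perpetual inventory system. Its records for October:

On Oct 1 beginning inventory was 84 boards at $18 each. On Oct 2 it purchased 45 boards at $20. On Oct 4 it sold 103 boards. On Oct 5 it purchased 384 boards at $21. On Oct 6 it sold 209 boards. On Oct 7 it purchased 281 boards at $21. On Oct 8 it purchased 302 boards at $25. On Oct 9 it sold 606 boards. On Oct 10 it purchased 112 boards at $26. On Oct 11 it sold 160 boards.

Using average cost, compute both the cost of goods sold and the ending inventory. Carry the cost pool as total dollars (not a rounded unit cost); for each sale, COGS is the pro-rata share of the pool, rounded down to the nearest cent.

After Oct 1: 84 on hand, pool $1,512.00 (≈ $18.0000 each)
After Oct 2: 129 on hand, pool $2,412.00 (≈ $18.6977 each)
Oct 4, sell 103: 103/129 × $2,412.00 → $1,925.86
After Oct 5: 410 on hand, pool $8,550.14 (≈ $20.8540 each)
Oct 6, sell 209: 209/410 × $8,550.14 → $4,358.48
After Oct 7: 482 on hand, pool $10,092.66 (≈ $20.9391 each)
After Oct 8: 784 on hand, pool $17,642.66 (≈ $22.5034 each)
Oct 9, sell 606: 606/784 × $17,642.66 → $13,637.05
After Oct 10: 290 on hand, pool $6,917.61 (≈ $23.8538 each)
Oct 11, sell 160: 160/290 × $6,917.61 → $3,816.61
Total COGS = $1,925.86 + $4,358.48 + $13,637.05 + $3,816.61 = $23,738.00
Ending inventory (cost pool remaining) = $3,101.00

COGS = $23,738.00; ending inventory = $3,101.00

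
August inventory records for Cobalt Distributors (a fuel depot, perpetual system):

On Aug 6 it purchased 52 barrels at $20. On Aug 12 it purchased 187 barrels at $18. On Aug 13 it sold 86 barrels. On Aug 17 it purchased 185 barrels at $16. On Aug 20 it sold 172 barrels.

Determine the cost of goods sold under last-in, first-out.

Aug 13, 86 sold [LIFO — newest first]: 86 @ $18 = $1,548
Aug 20, 172 sold [LIFO — newest first]: 172 @ $16 = $2,752
Total COGS = $1,548 + $2,752 = $4,300
Ending inventory: 52 @ $20 + 101 @ $18 + 13 @ $16 = $3,066

COGS = $4,300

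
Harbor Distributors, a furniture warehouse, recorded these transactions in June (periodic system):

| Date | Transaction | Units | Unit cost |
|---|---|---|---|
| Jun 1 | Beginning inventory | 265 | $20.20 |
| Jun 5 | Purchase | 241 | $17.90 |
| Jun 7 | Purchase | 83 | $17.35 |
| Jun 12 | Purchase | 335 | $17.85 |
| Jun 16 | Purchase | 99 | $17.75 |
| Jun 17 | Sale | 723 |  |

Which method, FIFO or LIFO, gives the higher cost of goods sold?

FIFO

FIFO COGS: 265 @ $20.20 + 241 @ $17.90 + 83 @ $17.35 + 134 @ $17.85 = $13,498.85
LIFO COGS: 99 @ $17.75 + 335 @ $17.85 + 83 @ $17.35 + 206 @ $17.90 = $12,864.45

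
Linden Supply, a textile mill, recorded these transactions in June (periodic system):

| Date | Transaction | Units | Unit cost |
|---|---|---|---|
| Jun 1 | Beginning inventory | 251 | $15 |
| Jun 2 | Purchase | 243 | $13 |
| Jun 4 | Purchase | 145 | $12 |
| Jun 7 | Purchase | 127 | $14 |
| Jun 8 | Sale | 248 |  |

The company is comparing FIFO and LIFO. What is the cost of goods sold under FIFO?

FIFO COGS: 248 @ $15 = $3,720
LIFO COGS: 127 @ $14 + 121 @ $12 = $3,230

COGS = $3,720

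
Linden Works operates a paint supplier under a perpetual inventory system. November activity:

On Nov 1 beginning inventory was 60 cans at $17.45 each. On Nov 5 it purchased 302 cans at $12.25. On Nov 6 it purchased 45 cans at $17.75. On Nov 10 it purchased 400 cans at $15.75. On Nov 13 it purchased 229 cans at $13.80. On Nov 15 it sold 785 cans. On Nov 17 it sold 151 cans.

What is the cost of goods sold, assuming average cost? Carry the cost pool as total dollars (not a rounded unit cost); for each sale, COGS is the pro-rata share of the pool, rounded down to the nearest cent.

COGS = $13,557.04

After Nov 1: 60 on hand, pool $1,047.00 (≈ $17.4500 each)
After Nov 5: 362 on hand, pool $4,746.50 (≈ $13.1119 each)
After Nov 6: 407 on hand, pool $5,545.25 (≈ $13.6247 each)
After Nov 10: 807 on hand, pool $11,845.25 (≈ $14.6781 each)
After Nov 13: 1036 on hand, pool $15,005.45 (≈ $14.4840 each)
Nov 15, sell 785: 785/1036 × $15,005.45 → $11,369.95
Nov 17, sell 151: 151/251 × $3,635.50 → $2,187.09
Total COGS = $11,369.95 + $2,187.09 = $13,557.04
Ending inventory (cost pool remaining) = $1,448.41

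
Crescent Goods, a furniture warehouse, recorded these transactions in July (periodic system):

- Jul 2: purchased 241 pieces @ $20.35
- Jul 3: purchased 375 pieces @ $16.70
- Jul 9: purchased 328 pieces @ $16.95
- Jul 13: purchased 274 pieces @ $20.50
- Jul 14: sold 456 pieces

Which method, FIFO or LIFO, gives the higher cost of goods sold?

LIFO

FIFO COGS: 241 @ $20.35 + 215 @ $16.70 = $8,494.85
LIFO COGS: 274 @ $20.50 + 182 @ $16.95 = $8,701.90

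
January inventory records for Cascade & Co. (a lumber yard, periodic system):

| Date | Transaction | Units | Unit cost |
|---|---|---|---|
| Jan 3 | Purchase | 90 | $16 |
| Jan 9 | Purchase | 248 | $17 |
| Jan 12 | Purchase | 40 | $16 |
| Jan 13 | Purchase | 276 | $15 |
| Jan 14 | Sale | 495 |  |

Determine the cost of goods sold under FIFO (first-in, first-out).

Jan 14, 495 sold [FIFO — oldest first]: 90 @ $16 + 248 @ $17 + 40 @ $16 + 117 @ $15 = $8,051
Ending inventory: 159 @ $15 = $2,385
Check: goods available $10,436 = COGS $8,051 + ending $2,385

COGS = $8,051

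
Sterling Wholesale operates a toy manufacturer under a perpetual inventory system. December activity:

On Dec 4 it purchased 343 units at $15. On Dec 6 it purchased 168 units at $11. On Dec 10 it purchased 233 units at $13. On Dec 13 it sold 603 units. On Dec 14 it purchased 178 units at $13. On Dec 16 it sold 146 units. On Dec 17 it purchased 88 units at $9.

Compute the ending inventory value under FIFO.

Dec 13, 603 sold [FIFO — oldest first]: 343 @ $15 + 168 @ $11 + 92 @ $13 = $8,189
Dec 16, 146 sold [FIFO — oldest first]: 141 @ $13 + 5 @ $13 = $1,898
Total COGS = $8,189 + $1,898 = $10,087
Ending inventory: 173 @ $13 + 88 @ $9 = $3,041

Ending inventory = $3,041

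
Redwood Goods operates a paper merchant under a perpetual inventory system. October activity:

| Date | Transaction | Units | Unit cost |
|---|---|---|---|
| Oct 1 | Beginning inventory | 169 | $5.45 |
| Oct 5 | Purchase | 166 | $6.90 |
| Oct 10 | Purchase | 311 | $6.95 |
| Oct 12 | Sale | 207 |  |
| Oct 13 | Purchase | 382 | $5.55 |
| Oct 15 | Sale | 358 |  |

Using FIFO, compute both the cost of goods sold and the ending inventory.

Oct 12, 207 sold [FIFO — oldest first]: 169 @ $5.45 + 38 @ $6.90 = $1,183.25
Oct 15, 358 sold [FIFO — oldest first]: 128 @ $6.90 + 230 @ $6.95 = $2,481.70
Total COGS = $1,183.25 + $2,481.70 = $3,664.95
Ending inventory: 81 @ $6.95 + 382 @ $5.55 = $2,683.05

COGS = $3,664.95; ending inventory = $2,683.05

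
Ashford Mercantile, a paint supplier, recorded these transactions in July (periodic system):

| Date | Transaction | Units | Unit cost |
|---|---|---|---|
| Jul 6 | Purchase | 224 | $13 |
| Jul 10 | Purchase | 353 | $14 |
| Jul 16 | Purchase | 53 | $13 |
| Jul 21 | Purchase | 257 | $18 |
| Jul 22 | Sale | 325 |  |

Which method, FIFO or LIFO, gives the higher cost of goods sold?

LIFO

FIFO COGS: 224 @ $13 + 101 @ $14 = $4,326
LIFO COGS: 257 @ $18 + 53 @ $13 + 15 @ $14 = $5,525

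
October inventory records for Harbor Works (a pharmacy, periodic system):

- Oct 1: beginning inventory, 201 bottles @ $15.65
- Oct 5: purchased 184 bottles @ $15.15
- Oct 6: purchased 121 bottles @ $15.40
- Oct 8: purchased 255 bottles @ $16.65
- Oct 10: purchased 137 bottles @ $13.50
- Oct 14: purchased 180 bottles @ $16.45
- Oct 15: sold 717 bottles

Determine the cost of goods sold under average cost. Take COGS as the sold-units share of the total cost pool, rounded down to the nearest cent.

Oct 15, sell 717: 717/1078 × $16,852.90 → $11,209.21
Ending inventory (cost pool remaining) = $5,643.69

COGS = $11,209.21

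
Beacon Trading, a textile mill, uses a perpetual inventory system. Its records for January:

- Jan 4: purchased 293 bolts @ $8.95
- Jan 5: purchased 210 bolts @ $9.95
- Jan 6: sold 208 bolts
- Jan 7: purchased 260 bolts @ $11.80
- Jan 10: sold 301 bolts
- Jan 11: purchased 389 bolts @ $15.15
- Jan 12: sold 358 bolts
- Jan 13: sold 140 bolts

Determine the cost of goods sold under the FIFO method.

COGS = $11,476.45

Jan 6, 208 sold [FIFO — oldest first]: 208 @ $8.95 = $1,861.60
Jan 10, 301 sold [FIFO — oldest first]: 85 @ $8.95 + 210 @ $9.95 + 6 @ $11.80 = $2,921.05
Jan 12, 358 sold [FIFO — oldest first]: 254 @ $11.80 + 104 @ $15.15 = $4,572.80
Jan 13, 140 sold [FIFO — oldest first]: 140 @ $15.15 = $2,121.00
Total COGS = $1,861.60 + $2,921.05 + $4,572.80 + $2,121.00 = $11,476.45
Ending inventory: 145 @ $15.15 = $2,196.75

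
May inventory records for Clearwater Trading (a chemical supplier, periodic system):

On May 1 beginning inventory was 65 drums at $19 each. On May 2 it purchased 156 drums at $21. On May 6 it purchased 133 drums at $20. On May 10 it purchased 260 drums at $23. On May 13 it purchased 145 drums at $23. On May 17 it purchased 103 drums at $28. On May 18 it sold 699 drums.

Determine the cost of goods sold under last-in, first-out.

COGS = $16,077

May 18, 699 sold [LIFO — newest first]: 103 @ $28 + 145 @ $23 + 260 @ $23 + 133 @ $20 + 58 @ $21 = $16,077
Ending inventory: 65 @ $19 + 98 @ $21 = $3,293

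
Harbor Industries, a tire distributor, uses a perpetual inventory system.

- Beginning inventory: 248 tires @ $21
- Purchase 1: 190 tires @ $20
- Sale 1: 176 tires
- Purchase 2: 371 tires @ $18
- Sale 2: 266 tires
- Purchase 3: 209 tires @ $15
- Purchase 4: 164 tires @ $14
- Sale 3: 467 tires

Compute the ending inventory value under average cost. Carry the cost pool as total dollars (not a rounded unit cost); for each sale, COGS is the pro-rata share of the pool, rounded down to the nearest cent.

Ending inventory = $4,584.49

After Beginning: 248 on hand, pool $5,208.00 (≈ $21.0000 each)
After Purchase 1: 438 on hand, pool $9,008.00 (≈ $20.5662 each)
Sale 1, sell 176: 176/438 × $9,008.00 → $3,619.65
After Purchase 2: 633 on hand, pool $12,066.35 (≈ $19.0622 each)
Sale 2, sell 266: 266/633 × $12,066.35 → $5,070.53
After Purchase 3: 576 on hand, pool $10,130.82 (≈ $17.5882 each)
After Purchase 4: 740 on hand, pool $12,426.82 (≈ $16.7930 each)
Sale 3, sell 467: 467/740 × $12,426.82 → $7,842.33
Total COGS = $3,619.65 + $5,070.53 + $7,842.33 = $16,532.51
Ending inventory (cost pool remaining) = $4,584.49
Check: goods available $21,117.00 = COGS $16,532.51 + ending $4,584.49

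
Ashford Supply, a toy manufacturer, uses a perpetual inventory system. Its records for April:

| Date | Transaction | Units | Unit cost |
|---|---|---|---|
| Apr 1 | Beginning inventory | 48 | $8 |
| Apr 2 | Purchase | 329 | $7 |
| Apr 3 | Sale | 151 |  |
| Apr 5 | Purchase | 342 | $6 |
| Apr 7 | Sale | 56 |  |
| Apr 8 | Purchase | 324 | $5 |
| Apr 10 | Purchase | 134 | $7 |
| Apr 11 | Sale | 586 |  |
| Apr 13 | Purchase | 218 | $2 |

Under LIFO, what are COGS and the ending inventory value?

COGS = $4,719; ending inventory = $3,014

Apr 3, 151 sold [LIFO — newest first]: 151 @ $7 = $1,057
Apr 7, 56 sold [LIFO — newest first]: 56 @ $6 = $336
Apr 11, 586 sold [LIFO — newest first]: 134 @ $7 + 324 @ $5 + 128 @ $6 = $3,326
Total COGS = $1,057 + $336 + $3,326 = $4,719
Ending inventory: 48 @ $8 + 178 @ $7 + 158 @ $6 + 218 @ $2 = $3,014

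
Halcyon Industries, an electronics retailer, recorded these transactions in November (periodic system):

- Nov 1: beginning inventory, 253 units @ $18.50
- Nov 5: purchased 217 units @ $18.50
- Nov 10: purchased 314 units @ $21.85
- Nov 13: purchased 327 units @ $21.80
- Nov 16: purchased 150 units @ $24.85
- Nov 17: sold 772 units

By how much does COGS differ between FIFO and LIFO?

$2,008.15

FIFO COGS: 253 @ $18.50 + 217 @ $18.50 + 302 @ $21.85 = $15,293.70
LIFO COGS: 150 @ $24.85 + 327 @ $21.80 + 295 @ $21.85 = $17,301.85
Difference = |$15,293.70 − $17,301.85| = $2,008.15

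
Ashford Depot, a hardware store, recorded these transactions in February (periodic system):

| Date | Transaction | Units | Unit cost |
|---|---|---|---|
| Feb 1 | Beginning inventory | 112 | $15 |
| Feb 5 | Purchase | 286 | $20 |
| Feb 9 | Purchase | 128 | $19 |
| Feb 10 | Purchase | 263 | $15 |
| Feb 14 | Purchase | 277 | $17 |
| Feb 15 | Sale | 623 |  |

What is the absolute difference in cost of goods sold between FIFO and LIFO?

FIFO COGS: 112 @ $15 + 286 @ $20 + 128 @ $19 + 97 @ $15 = $11,287
LIFO COGS: 277 @ $17 + 263 @ $15 + 83 @ $19 = $10,231
Difference = |$11,287 − $10,231| = $1,056

$1,056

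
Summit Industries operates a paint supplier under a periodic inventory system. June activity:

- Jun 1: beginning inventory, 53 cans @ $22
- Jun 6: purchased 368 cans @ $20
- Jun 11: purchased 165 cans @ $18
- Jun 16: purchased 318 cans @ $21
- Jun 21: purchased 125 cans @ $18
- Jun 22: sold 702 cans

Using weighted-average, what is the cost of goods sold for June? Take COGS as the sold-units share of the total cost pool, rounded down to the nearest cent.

Jun 22, sell 702: 702/1029 × $20,424.00 → $13,933.57
Ending inventory (cost pool remaining) = $6,490.43
Check: goods available $20,424.00 = COGS $13,933.57 + ending $6,490.43

COGS = $13,933.57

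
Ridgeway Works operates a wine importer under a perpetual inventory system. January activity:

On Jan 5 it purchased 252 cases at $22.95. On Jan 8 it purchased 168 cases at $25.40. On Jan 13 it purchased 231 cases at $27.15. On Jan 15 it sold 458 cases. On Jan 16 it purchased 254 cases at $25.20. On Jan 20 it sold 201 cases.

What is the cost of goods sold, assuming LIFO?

COGS = $16,958.10

Jan 15, 458 sold [LIFO — newest first]: 231 @ $27.15 + 168 @ $25.40 + 59 @ $22.95 = $11,892.90
Jan 20, 201 sold [LIFO — newest first]: 201 @ $25.20 = $5,065.20
Total COGS = $11,892.90 + $5,065.20 = $16,958.10
Ending inventory: 193 @ $22.95 + 53 @ $25.20 = $5,764.95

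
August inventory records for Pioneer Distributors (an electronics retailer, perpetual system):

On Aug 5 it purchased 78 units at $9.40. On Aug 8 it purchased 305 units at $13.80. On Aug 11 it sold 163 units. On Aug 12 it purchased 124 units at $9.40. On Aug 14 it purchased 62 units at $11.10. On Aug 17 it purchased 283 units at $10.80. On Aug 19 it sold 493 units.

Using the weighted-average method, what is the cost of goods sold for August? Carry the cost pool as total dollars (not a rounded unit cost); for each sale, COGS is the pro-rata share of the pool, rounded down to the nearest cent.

After Aug 5: 78 on hand, pool $733.20 (≈ $9.4000 each)
After Aug 8: 383 on hand, pool $4,942.20 (≈ $12.9039 each)
Aug 11, sell 163: 163/383 × $4,942.20 → $2,103.33
After Aug 12: 344 on hand, pool $4,004.47 (≈ $11.6409 each)
After Aug 14: 406 on hand, pool $4,692.67 (≈ $11.5583 each)
After Aug 17: 689 on hand, pool $7,749.07 (≈ $11.2468 each)
Aug 19, sell 493: 493/689 × $7,749.07 → $5,544.69
Total COGS = $2,103.33 + $5,544.69 = $7,648.02
Ending inventory (cost pool remaining) = $2,204.38

COGS = $7,648.02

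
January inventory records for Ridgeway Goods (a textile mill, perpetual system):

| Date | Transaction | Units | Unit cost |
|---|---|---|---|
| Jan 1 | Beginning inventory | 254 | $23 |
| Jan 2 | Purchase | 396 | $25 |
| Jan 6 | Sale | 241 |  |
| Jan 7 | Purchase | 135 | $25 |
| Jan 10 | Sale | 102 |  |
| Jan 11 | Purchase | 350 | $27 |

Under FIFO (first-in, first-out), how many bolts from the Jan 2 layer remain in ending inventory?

307

Jan 6, 241 sold [FIFO — oldest first]: 241 @ $23 = $5,543
Jan 10, 102 sold [FIFO — oldest first]: 13 @ $23 + 89 @ $25 = $2,524
Total COGS = $5,543 + $2,524 = $8,067
Ending inventory: 307 @ $25 + 135 @ $25 + 350 @ $27 = $20,500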